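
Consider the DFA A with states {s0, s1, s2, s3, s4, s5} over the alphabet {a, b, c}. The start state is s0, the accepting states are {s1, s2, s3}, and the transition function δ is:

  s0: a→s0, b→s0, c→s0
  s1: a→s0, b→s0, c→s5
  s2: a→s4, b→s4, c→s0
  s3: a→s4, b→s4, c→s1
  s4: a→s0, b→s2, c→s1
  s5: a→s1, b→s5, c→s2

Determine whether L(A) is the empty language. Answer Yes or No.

The states reachable from the start state are {s0}.
None of the accepting states {s1, s2, s3} is reachable, so no string is accepted and L(A) = ∅.

Yes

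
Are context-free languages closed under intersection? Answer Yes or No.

No

{aⁿbⁿcᵐ : m,n≥0} and {aᵐbⁿcⁿ : m,n≥0} are both context-free, but their intersection {aⁿbⁿcⁿ : n≥0} is not (pumping lemma).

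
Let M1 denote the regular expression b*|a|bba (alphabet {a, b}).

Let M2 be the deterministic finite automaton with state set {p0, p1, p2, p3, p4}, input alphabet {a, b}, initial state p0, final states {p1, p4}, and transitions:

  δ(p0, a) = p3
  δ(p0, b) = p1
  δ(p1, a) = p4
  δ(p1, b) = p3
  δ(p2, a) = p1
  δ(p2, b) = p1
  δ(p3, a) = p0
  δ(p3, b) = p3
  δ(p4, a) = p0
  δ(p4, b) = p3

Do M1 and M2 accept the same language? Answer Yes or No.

The empty string ε is accepted by M1 but rejected by M2.
So L(M1) ≠ L(M2).

No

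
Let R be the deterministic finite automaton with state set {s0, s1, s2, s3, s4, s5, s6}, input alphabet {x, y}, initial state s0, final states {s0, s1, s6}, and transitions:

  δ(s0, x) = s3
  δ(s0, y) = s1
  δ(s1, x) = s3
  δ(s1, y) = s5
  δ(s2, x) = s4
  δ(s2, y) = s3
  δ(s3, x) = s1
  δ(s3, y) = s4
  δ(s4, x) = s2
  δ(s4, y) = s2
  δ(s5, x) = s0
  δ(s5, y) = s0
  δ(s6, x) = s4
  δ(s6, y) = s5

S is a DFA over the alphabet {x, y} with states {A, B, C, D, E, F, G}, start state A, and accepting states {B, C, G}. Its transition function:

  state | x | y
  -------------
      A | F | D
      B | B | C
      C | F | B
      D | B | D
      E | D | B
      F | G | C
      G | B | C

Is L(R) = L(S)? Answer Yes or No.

The empty string ε is accepted by R but rejected by S.
So L(R) ≠ L(S).

No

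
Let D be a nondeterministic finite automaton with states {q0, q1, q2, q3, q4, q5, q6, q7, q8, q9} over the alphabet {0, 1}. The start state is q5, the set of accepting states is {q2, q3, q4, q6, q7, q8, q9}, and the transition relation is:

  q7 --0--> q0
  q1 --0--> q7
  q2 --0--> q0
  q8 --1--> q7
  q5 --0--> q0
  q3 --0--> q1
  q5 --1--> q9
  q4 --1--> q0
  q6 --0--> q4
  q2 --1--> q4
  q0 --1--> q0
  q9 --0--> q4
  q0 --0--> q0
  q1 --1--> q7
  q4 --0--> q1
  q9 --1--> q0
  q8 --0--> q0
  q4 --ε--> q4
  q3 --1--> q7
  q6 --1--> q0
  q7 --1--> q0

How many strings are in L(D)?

The useful subgraph on states {q1, q4, q5, q7, q9} is acyclic, so L(D) is finite; the longest accepting path visits 5 useful states, giving maximum string length 4.
Counting accepting paths from q5 by length: 1 of length 1, 1 of length 2, 2 of length 4. Total 4.

4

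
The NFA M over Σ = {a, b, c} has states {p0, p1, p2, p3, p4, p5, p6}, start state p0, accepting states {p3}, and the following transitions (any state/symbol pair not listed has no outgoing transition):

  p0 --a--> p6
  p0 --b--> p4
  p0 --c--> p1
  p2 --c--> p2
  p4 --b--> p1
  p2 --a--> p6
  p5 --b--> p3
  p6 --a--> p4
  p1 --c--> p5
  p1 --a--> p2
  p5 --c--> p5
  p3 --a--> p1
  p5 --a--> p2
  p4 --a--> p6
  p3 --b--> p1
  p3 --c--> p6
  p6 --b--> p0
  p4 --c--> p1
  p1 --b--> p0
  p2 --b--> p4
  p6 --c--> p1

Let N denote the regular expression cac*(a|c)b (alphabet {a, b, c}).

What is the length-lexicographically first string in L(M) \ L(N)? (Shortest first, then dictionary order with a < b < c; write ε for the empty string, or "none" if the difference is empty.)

ccb

The string ccb is accepted by M but not by N.
No shorter string lies in the difference, and ccb is the lexicographically first length-3 string in L(M) \ L(N).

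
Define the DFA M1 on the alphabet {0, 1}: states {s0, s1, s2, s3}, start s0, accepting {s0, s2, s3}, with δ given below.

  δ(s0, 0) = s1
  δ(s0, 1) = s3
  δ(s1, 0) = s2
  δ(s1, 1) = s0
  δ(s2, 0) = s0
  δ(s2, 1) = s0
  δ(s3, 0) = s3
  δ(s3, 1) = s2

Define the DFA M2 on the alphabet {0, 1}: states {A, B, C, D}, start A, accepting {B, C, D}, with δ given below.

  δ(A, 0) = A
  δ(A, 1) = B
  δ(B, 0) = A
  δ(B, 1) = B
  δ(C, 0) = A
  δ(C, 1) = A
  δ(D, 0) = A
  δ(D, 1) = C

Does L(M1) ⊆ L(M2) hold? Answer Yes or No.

No

The empty string ε is in L(M1) but not in L(M2).
So L(M1) ⊄ L(M2).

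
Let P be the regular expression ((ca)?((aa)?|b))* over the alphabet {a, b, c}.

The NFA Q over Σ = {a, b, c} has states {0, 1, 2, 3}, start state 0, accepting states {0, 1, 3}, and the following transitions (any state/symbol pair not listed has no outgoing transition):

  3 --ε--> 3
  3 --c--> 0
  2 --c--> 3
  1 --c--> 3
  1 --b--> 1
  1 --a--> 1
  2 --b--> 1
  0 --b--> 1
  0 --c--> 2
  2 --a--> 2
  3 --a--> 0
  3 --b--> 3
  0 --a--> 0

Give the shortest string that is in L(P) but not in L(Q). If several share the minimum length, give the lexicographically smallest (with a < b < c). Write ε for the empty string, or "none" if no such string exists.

ca

The string ca is accepted by P but not by Q.
No shorter string lies in the difference, and ca is the lexicographically first length-2 string in L(P) \ L(Q).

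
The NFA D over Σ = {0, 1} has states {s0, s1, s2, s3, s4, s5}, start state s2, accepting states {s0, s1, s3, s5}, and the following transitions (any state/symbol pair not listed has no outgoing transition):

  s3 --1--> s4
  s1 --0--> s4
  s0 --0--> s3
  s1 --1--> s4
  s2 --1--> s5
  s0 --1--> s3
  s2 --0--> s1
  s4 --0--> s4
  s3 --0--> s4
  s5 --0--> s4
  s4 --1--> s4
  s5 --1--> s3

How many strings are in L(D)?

The useful subgraph on states {s1, s2, s3, s5} is acyclic, so L(D) is finite; the longest accepting path visits 3 useful states, giving maximum string length 2.
Counting accepting paths from s2 by length: 2 of length 1, 1 of length 2. Total 3.

3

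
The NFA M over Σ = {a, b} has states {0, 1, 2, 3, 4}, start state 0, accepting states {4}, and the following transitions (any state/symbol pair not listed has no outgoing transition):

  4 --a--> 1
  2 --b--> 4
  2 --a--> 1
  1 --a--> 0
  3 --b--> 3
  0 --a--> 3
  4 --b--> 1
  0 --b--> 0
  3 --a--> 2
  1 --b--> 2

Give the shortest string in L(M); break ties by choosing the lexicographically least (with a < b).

A breadth-first search from 0 reaches an accepting state first via the path 0 → 3 → 2 → 4 on input aab.
No string of length < 3 is accepted (BFS exhausts all shorter strings without reaching an accepting state), and aab is the lexicographically least accepting string of length 3.

aab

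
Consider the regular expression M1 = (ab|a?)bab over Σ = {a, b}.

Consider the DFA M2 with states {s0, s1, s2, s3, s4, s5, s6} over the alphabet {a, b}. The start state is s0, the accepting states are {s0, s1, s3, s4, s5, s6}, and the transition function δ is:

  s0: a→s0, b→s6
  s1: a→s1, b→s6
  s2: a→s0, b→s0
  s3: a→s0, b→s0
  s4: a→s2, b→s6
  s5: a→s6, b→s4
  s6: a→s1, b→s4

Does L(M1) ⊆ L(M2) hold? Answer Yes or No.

Converting the expression M1 to a DFA (subset construction, then merging equivalent states) gives the minimal DFA with states {r0, r1, r2, r3, r4, r5, r6}, start state r0, accepting states {r6} and transitions r0: a→r1, b→r2; r1: a→r3, b→r4; r2: a→r5, b→r3; r3: a→r3, b→r3; r4: a→r5, b→r2; r5: a→r3, b→r6; r6: a→r3, b→r3.
Exploring the product automaton M1 × M2 from the start pair (r0, s0), following both machines on each input symbol, reaches 14 state pairs: (r0, s0), (r1, s0), (r2, s6), (r3, s0), (r4, s6), (r5, s1), (r3, s4), (r3, s6), (r2, s4), (r3, s1), (r6, s6), (r3, s2), (r5, s2), (r6, s0).
M1 accepts in {r6} and M2 accepts in {s0, s1, s3, s4, s5, s6}. The reachable pairs whose M1-component is accepting are (r6, s6), (r6, s0); in each of them the M2-component is accepting too, so the product for L(M1) \ L(M2) (M1-component accepting, M2-component rejecting) has no reachable accepting pair and the difference is empty.
Hence every string in L(M1) is also in L(M2).

Yes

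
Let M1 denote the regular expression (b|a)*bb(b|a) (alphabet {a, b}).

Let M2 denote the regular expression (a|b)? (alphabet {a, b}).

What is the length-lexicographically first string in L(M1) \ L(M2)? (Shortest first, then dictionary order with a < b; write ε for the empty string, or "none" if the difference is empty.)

The string bba is accepted by M1 but not by M2.
No shorter string lies in the difference, and bba is the lexicographically first length-3 string in L(M1) \ L(M2).

bba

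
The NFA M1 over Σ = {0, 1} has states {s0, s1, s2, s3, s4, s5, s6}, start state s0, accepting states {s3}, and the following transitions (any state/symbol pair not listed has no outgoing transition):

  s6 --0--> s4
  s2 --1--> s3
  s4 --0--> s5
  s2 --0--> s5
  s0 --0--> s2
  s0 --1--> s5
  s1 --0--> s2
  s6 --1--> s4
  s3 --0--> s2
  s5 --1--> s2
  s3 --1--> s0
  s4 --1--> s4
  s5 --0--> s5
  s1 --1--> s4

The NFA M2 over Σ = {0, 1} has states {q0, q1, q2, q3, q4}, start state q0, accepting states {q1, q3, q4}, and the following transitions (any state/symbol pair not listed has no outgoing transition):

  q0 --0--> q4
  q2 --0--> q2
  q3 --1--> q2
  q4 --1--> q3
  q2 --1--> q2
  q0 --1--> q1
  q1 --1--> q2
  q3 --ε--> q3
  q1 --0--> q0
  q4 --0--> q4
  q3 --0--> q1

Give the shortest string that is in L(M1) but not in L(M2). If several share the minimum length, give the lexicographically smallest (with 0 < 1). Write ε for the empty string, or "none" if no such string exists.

The string 111 is accepted by M1 but not by M2.
No shorter string lies in the difference, and 111 is the lexicographically first length-3 string in L(M1) \ L(M2).

111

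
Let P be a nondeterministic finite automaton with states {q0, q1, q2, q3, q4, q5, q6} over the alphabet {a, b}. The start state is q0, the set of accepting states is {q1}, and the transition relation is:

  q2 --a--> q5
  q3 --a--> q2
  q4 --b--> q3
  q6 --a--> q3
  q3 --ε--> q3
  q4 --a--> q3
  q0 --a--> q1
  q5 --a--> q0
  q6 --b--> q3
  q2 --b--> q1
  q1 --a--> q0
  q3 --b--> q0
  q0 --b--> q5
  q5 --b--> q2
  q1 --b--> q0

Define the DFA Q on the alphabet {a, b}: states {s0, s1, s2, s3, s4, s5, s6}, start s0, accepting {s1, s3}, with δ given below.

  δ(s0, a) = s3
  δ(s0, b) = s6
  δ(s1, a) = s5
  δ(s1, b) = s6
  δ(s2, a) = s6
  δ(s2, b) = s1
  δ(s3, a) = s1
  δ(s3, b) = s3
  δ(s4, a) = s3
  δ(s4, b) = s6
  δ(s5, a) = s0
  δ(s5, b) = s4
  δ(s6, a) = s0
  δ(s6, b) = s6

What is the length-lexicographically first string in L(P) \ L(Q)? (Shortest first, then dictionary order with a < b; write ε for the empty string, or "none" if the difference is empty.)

aaa

The string aaa is accepted by P but not by Q.
No shorter string lies in the difference, and aaa is the lexicographically first length-3 string in L(P) \ L(Q).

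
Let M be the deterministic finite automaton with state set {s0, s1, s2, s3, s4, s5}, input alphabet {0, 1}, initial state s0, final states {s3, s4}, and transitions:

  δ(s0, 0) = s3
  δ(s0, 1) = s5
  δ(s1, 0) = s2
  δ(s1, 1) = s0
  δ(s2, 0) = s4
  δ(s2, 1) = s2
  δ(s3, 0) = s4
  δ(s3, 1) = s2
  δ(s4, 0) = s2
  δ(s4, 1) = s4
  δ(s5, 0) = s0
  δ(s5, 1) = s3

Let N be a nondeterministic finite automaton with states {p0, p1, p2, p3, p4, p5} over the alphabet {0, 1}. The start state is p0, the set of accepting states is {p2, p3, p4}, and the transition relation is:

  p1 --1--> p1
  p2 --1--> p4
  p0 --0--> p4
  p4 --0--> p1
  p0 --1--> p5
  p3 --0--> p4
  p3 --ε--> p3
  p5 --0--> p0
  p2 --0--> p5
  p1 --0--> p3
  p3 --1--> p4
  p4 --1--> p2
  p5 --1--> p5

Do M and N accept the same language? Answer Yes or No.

No

The string 00 is accepted by M but rejected by N.
So L(M) ≠ L(N).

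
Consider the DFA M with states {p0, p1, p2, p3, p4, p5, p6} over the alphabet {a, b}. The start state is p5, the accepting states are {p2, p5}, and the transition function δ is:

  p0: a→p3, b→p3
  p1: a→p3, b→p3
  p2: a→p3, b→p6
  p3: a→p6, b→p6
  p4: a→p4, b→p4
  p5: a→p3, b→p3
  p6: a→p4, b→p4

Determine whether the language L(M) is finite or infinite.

finite

The useful states (reachable from p5 and able to reach an accepting state) are {p5}.
Restricted to these states the transition graph has no cycle, so every accepting path has bounded length and L is finite.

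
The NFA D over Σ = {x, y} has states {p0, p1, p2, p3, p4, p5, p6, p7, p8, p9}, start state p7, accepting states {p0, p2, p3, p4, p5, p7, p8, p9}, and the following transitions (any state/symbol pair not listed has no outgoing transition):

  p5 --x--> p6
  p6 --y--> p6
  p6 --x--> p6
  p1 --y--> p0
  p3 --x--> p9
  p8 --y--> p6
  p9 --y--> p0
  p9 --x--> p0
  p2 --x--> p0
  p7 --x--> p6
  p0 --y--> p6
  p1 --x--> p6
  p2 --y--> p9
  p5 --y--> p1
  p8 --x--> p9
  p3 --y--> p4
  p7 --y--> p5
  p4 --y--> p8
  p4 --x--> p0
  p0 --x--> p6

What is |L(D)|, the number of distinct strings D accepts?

3

The useful subgraph on states {p0, p1, p5, p7} is acyclic, so L(D) is finite; the longest accepting path visits 4 useful states, giving maximum string length 3.
Counting accepting paths from p7 by length: 1 of length 0, 1 of length 1, 1 of length 3. Total 3.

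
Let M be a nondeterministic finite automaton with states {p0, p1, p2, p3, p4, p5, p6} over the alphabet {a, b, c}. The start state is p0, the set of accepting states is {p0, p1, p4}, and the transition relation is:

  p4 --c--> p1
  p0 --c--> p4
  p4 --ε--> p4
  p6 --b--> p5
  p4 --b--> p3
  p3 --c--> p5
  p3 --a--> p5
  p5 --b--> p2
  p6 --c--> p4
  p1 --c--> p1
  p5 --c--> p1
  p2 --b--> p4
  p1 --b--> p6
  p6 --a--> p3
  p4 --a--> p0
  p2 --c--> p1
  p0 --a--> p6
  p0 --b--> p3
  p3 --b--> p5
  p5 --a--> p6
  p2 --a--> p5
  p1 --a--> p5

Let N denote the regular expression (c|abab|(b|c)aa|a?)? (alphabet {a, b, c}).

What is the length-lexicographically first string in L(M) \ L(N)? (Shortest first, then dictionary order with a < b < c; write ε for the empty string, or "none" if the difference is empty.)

The string ac is accepted by M but not by N.
No shorter string lies in the difference, and ac is the lexicographically first length-2 string in L(M) \ L(N).

ac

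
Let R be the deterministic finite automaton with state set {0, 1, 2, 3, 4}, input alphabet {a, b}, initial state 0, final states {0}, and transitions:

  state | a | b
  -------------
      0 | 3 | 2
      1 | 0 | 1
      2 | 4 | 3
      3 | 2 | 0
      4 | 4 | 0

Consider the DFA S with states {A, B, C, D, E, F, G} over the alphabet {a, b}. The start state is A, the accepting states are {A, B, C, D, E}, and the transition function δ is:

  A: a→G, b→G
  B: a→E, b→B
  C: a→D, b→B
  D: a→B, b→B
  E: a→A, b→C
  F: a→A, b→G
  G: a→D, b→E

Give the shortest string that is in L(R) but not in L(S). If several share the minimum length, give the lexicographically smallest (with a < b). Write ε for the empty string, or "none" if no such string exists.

abab

The string abab is accepted by R but not by S.
No shorter string lies in the difference, and abab is the lexicographically first length-4 string in L(R) \ L(S).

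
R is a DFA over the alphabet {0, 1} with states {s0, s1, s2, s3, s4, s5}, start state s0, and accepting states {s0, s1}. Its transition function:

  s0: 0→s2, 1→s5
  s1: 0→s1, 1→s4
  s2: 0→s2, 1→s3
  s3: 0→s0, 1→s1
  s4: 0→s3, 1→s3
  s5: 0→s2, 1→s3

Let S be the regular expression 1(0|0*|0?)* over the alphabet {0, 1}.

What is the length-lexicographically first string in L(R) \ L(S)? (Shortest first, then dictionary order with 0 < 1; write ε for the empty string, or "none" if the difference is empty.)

ε

The empty string ε is accepted by R but not by S.
Since ε is the unique shortest string, it is the required witness.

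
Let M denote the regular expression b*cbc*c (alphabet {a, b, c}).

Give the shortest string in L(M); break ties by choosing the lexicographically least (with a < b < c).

cbc

By inspection of the expression, no string of length less than 3 matches, and cbc is the lexicographically first match of length 3.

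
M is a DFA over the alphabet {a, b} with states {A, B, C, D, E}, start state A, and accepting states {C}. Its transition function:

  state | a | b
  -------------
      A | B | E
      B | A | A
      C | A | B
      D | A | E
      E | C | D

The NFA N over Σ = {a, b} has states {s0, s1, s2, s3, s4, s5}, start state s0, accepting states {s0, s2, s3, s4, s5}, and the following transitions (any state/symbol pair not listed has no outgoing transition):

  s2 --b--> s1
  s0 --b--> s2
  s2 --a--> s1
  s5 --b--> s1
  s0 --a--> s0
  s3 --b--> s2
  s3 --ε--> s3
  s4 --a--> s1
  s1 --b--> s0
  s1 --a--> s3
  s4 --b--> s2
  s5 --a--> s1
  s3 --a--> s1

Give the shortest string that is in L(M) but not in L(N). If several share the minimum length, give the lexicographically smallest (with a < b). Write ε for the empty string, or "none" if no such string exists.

ba

The string ba is accepted by M but not by N.
No shorter string lies in the difference, and ba is the lexicographically first length-2 string in L(M) \ L(N).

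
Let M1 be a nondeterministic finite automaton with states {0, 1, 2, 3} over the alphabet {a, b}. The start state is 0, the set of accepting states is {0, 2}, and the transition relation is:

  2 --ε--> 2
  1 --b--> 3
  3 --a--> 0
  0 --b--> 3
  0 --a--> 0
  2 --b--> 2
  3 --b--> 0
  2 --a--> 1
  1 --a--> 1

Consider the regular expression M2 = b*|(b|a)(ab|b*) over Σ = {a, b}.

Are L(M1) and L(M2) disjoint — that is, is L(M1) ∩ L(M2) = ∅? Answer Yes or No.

The empty string ε is accepted by both M1 and M2.
Hence L(M1) ∩ L(M2) ≠ ∅.

No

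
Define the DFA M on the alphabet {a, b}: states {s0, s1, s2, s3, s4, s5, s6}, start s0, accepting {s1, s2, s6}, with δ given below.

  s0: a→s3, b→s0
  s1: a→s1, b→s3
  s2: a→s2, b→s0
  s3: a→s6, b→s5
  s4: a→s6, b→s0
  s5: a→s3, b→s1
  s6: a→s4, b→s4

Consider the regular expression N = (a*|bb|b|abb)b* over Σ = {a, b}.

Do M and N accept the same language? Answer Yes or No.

The string baa is accepted by M but rejected by N.
So L(M) ≠ L(N).

No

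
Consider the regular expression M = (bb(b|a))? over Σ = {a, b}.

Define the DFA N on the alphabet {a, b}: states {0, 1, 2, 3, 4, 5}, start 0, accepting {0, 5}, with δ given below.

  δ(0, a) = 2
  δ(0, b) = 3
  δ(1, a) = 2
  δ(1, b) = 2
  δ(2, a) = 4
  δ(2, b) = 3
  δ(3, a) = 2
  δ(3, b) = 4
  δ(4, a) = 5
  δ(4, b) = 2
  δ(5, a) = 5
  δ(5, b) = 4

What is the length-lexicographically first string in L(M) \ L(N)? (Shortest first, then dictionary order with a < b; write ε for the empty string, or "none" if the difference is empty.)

bbb

The string bbb is accepted by M but not by N.
No shorter string lies in the difference, and bbb is the lexicographically first length-3 string in L(M) \ L(N).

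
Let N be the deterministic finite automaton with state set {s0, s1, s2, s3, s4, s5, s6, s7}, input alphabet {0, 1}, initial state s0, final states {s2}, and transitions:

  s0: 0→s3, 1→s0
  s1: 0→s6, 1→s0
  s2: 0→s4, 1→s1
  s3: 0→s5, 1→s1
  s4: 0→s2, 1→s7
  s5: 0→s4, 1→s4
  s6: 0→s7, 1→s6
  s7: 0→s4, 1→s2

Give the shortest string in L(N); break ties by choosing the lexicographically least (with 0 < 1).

A breadth-first search from s0 reaches an accepting state first via the path s0 → s3 → s5 → s4 → s2 on input 0000.
No string of length < 4 is accepted (BFS exhausts all shorter strings without reaching an accepting state), and 0000 is the lexicographically least accepting string of length 4.

0000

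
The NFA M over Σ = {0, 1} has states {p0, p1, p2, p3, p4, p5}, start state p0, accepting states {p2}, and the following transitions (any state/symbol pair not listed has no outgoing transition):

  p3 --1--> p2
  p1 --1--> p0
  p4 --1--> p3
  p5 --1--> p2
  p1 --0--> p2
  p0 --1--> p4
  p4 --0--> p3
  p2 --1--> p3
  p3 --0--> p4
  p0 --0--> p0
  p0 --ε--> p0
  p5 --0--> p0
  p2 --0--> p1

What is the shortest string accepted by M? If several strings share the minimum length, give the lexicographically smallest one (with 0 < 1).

101

A breadth-first search from p0 reaches an accepting state first via the path p0 → p4 → p3 → p2 on input 101.
No string of length < 3 is accepted (BFS exhausts all shorter strings without reaching an accepting state), and 101 is the lexicographically least accepting string of length 3.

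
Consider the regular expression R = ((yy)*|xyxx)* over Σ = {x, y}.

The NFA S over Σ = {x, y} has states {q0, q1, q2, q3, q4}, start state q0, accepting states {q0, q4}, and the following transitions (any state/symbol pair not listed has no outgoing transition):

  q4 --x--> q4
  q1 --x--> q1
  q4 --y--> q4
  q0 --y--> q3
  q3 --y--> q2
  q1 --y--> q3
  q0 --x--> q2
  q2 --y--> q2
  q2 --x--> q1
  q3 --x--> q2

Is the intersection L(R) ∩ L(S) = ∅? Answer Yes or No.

No

The empty string ε is accepted by both R and S.
Hence L(R) ∩ L(S) ≠ ∅.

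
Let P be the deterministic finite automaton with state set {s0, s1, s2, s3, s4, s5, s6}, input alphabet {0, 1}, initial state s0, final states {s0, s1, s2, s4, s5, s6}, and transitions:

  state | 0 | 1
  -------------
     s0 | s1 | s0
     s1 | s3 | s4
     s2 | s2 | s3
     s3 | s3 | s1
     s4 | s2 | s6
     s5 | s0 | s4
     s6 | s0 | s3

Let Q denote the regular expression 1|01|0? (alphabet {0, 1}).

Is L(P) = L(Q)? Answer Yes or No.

The string 10 is accepted by P but rejected by Q.
So L(P) ≠ L(Q).

No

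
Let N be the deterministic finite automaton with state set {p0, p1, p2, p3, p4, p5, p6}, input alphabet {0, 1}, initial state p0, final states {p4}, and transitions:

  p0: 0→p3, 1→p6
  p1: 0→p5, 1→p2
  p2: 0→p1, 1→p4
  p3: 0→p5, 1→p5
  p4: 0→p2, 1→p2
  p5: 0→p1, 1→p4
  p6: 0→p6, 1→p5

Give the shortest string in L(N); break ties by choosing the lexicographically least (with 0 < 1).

001

A breadth-first search from p0 reaches an accepting state first via the path p0 → p3 → p5 → p4 on input 001.
No string of length < 3 is accepted (BFS exhausts all shorter strings without reaching an accepting state), and 001 is the lexicographically least accepting string of length 3.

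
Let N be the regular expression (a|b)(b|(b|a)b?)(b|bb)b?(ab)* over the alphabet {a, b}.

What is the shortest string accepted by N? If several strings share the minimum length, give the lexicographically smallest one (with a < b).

By inspection of the expression, no string of length less than 3 matches, and aab is the lexicographically first match of length 3.

aab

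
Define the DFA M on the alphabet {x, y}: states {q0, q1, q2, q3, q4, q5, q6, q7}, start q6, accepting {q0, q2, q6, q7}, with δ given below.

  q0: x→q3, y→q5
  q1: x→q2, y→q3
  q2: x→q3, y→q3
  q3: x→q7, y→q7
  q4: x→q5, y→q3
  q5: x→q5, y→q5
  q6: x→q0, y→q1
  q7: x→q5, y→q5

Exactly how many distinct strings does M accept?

11

The useful subgraph on states {q0, q1, q2, q3, q6, q7} is acyclic, so L(M) is finite; the longest accepting path visits 5 useful states, giving maximum string length 4.
Counting accepting paths from q6 by length: 1 of length 0, 1 of length 1, 1 of length 2, 4 of length 3, 4 of length 4. Total 11.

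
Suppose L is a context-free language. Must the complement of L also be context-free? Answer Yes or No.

CFLs are closed under union, so if they were also closed under complement they would be closed under intersection by De Morgan (L₁ ∩ L₂ is the complement of the union of the complements). But {aⁿbⁿcᵐ} ∩ {aᵐbⁿcⁿ} = {aⁿbⁿcⁿ} is not context-free although both operands are.

No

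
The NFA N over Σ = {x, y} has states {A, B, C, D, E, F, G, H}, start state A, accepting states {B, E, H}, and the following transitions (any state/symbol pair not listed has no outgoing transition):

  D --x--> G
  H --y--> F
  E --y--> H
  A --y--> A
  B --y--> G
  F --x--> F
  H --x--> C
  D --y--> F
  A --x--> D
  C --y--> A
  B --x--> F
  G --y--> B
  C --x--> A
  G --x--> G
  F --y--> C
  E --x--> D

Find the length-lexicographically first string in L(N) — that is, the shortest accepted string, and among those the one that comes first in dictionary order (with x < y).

xxy

A breadth-first search from A reaches an accepting state first via the path A → D → G → B on input xxy.
No string of length < 3 is accepted (BFS exhausts all shorter strings without reaching an accepting state), and xxy is the lexicographically least accepting string of length 3.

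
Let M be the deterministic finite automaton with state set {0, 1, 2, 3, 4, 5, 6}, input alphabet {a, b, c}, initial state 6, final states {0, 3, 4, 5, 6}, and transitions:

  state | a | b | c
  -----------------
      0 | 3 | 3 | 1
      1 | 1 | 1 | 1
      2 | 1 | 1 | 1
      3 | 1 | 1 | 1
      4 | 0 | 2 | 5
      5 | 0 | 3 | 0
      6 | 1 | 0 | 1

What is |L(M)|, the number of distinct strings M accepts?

The useful subgraph on states {0, 3, 6} is acyclic, so L(M) is finite; the longest accepting path visits 3 useful states, giving maximum string length 2.
Counting accepting paths from 6 by length: 1 of length 0, 1 of length 1, 2 of length 2. Total 4.

4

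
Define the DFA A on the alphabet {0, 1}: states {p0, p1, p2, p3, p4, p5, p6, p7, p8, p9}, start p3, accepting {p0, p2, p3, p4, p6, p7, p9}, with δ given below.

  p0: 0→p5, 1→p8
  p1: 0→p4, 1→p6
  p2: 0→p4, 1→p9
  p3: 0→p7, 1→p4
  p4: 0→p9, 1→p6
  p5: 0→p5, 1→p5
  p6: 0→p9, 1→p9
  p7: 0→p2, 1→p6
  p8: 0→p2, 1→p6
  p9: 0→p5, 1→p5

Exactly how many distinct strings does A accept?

17

The useful subgraph on states {p2, p3, p4, p6, p7, p9} is acyclic, so L(A) is finite; the longest accepting path visits 6 useful states, giving maximum string length 5.
Counting accepting paths from p3 by length: 1 of length 0, 2 of length 1, 4 of length 2, 6 of length 3, 2 of length 4, 2 of length 5. Total 17.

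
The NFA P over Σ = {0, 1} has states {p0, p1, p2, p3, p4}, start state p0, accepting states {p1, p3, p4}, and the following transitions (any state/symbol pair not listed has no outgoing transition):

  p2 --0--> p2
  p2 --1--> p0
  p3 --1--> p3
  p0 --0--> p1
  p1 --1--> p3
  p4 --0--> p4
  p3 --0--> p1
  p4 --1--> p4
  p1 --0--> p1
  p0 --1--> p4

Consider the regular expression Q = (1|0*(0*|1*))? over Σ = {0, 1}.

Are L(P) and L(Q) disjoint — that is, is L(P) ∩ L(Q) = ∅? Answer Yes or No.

No

The string 0 is accepted by both P and Q.
Hence L(P) ∩ L(Q) ≠ ∅.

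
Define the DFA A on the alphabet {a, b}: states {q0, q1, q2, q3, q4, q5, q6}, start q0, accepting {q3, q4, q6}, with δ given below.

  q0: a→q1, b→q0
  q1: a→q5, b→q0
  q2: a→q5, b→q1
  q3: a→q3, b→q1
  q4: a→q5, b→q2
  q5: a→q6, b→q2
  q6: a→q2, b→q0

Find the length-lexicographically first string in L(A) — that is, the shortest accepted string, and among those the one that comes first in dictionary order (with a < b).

aaa

A breadth-first search from q0 reaches an accepting state first via the path q0 → q1 → q5 → q6 on input aaa.
No string of length < 3 is accepted (BFS exhausts all shorter strings without reaching an accepting state), and aaa is the lexicographically least accepting string of length 3.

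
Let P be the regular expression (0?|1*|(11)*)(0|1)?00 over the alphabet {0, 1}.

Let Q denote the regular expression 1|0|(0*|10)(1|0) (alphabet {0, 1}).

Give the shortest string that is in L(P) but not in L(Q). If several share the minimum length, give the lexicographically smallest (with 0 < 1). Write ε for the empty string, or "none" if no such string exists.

0100

The string 0100 is accepted by P but not by Q.
No shorter string lies in the difference, and 0100 is the lexicographically first length-4 string in L(P) \ L(Q).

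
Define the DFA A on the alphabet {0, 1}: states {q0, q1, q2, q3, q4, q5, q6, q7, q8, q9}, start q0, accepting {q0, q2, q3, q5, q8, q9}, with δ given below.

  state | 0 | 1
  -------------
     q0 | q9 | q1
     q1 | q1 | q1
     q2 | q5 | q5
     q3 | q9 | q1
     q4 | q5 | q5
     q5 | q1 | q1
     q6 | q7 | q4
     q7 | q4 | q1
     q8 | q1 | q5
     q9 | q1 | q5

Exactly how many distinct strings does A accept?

3

The useful subgraph on states {q0, q5, q9} is acyclic, so L(A) is finite; the longest accepting path visits 3 useful states, giving maximum string length 2.
Counting accepting paths from q0 by length: 1 of length 0, 1 of length 1, 1 of length 2. Total 3.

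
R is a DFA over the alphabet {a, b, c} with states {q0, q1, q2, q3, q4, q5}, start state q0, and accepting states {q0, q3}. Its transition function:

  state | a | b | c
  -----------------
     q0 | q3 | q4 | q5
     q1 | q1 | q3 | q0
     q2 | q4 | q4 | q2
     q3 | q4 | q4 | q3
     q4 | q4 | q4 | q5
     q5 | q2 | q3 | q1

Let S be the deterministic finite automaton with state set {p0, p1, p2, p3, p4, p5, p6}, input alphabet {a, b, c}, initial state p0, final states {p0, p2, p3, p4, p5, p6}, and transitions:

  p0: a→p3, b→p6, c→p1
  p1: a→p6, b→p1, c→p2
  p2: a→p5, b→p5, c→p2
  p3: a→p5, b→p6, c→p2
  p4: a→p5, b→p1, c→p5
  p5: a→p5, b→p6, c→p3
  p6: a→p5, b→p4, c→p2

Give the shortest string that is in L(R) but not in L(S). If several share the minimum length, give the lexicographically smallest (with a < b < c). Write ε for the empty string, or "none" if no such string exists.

The string cb is accepted by R but not by S.
No shorter string lies in the difference, and cb is the lexicographically first length-2 string in L(R) \ L(S).

cb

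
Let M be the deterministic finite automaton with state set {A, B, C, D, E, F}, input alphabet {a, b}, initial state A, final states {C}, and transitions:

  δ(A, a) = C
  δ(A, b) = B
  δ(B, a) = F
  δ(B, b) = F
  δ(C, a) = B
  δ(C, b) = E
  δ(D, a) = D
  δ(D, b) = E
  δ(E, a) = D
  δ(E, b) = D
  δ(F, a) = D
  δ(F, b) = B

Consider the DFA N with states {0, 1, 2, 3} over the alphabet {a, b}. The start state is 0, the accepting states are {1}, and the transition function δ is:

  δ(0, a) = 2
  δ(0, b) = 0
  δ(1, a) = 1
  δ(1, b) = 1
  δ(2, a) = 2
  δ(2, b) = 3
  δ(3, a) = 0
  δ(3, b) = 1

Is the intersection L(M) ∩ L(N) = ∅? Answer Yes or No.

Exploring the product automaton M × N from the start pair (A, 0), following both machines on each input symbol, reaches 16 state pairs: (A, 0), (C, 2), (B, 0), (B, 2), (E, 3), (F, 2), (F, 0), (F, 3), (D, 0), (D, 1), (D, 2), (B, 3), (B, 1), (E, 0), (E, 1), (F, 1).
M accepts in {C} and N accepts in {1}; no reachable pair has both components accepting, so no string drives both machines to acceptance simultaneously and L(M) ∩ L(N) = ∅.
So no string is accepted by both, and the intersection is empty.

Yes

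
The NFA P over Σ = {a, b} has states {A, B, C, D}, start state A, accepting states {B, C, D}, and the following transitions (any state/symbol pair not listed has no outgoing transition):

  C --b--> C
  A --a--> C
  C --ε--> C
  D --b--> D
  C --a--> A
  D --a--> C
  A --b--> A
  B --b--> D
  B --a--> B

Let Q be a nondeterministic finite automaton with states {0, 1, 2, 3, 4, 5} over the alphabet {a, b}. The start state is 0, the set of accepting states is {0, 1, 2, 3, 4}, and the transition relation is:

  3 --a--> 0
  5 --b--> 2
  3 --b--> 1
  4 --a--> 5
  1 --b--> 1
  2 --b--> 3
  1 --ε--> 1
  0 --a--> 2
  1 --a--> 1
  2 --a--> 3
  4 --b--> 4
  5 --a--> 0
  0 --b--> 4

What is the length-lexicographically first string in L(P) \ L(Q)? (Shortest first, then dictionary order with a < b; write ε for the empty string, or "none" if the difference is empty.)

The string ba is accepted by P but not by Q.
No shorter string lies in the difference, and ba is the lexicographically first length-2 string in L(P) \ L(Q).

ba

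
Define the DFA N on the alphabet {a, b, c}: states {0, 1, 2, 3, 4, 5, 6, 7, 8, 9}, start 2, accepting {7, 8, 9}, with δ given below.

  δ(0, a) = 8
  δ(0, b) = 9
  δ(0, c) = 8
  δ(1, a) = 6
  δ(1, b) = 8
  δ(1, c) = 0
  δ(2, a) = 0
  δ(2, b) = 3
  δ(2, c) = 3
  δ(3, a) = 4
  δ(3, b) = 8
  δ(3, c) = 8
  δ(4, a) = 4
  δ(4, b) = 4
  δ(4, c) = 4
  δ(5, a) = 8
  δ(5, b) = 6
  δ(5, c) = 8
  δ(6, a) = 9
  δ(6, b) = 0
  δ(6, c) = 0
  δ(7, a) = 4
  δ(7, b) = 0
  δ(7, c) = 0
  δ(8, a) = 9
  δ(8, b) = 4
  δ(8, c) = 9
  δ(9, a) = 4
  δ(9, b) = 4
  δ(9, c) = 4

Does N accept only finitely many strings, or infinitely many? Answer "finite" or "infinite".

finite

The useful states (reachable from 2 and able to reach an accepting state) are {0, 2, 3, 8, 9}.
Restricted to these states the transition graph has no cycle, so every accepting path has bounded length and L is finite.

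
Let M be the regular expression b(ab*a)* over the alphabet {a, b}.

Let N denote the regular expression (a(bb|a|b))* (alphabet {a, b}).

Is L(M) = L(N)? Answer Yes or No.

The string b is accepted by M but rejected by N.
So L(M) ≠ L(N).

No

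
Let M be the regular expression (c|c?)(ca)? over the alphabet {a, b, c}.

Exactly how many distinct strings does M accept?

4

The expression has no Kleene star, so L(M) is finite. Expanding the alternatives gives {ε, c, ca, cca}.
That is 1 of length 0, 1 of length 1, 1 of length 2, 1 of length 3: 4 strings in all.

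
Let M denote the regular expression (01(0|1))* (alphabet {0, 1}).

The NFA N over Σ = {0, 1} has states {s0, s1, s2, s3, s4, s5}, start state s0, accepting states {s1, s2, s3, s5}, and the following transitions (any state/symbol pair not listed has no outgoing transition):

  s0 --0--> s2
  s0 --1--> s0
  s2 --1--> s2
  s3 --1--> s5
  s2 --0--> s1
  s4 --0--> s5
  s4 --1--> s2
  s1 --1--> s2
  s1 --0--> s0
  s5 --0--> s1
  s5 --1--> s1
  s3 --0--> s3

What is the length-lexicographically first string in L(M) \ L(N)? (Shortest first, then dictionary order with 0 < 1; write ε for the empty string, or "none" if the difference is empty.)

The empty string ε is accepted by M but not by N.
Since ε is the unique shortest string, it is the required witness.

ε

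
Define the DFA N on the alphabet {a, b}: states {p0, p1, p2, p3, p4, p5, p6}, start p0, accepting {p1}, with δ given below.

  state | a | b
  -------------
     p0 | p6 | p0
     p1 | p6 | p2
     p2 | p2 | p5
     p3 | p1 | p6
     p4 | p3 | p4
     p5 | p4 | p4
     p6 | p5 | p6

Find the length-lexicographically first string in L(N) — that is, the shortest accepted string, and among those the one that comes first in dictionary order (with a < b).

A breadth-first search from p0 reaches an accepting state first via the path p0 → p6 → p5 → p4 → p3 → p1 on input aaaaa.
No string of length < 5 is accepted (BFS exhausts all shorter strings without reaching an accepting state), and aaaaa is the lexicographically least accepting string of length 5.

aaaaa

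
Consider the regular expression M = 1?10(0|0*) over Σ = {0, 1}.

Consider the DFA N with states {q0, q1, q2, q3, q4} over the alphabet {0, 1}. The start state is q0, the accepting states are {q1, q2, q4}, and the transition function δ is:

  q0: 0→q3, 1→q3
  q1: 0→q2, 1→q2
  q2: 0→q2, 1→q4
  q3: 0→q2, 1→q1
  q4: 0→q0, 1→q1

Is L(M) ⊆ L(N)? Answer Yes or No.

Yes

Converting the expression M to a DFA (subset construction, then merging equivalent states) gives the minimal DFA with states {m0, m1, m2, m3, m4}, start state m0, accepting states {m3} and transitions m0: 0→m1, 1→m2; m1: 0→m1, 1→m1; m2: 0→m3, 1→m4; m3: 0→m3, 1→m1; m4: 0→m3, 1→m1.
Exploring the product automaton M × N from the start pair (m0, q0), following both machines on each input symbol, reaches 9 state pairs: (m0, q0), (m1, q3), (m2, q3), (m1, q2), (m1, q1), (m3, q2), (m4, q1), (m1, q4), (m1, q0).
M accepts in {m3} and N accepts in {q1, q2, q4}. The reachable pairs whose M-component is accepting are (m3, q2); in each of them the N-component is accepting too, so the product for L(M) \ L(N) (M-component accepting, N-component rejecting) has no reachable accepting pair and the difference is empty.
Hence every string in L(M) is also in L(N).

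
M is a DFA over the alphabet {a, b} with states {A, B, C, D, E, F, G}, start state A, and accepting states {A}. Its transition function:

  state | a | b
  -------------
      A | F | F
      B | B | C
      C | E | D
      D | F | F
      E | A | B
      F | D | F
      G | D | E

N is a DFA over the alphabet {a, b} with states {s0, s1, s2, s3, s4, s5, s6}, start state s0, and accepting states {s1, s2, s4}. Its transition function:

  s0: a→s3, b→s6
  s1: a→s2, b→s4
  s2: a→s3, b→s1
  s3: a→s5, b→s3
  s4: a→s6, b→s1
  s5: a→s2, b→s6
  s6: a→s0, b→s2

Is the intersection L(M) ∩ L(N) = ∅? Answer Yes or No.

Exploring the product automaton M × N from the start pair (A, s0), following both machines on each input symbol, reaches 13 state pairs: (A, s0), (F, s3), (F, s6), (D, s5), (D, s0), (F, s2), (D, s3), (F, s1), (F, s5), (D, s2), (F, s4), (D, s6), (F, s0).
M accepts in {A} and N accepts in {s1, s2, s4}; no reachable pair has both components accepting, so no string drives both machines to acceptance simultaneously and L(M) ∩ L(N) = ∅.
So no string is accepted by both, and the intersection is empty.

Yes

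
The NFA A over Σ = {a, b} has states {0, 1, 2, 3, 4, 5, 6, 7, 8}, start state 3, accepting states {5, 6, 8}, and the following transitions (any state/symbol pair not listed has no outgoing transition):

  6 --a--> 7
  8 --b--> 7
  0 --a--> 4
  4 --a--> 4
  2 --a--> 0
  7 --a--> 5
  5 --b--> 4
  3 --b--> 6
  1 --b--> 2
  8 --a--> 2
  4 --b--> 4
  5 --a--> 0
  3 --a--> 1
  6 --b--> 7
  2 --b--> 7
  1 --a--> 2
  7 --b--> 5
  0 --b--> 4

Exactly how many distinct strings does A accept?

9

The useful subgraph on states {1, 2, 3, 5, 6, 7} is acyclic, so L(A) is finite; the longest accepting path visits 5 useful states, giving maximum string length 4.
Counting accepting paths from 3 by length: 1 of length 1, 4 of length 3, 4 of length 4. Total 9.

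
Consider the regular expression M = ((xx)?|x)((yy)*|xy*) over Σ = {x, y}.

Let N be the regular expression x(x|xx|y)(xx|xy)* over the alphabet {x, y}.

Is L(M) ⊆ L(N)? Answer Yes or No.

No

The empty string ε is in L(M) but not in L(N).
So L(M) ⊄ L(N).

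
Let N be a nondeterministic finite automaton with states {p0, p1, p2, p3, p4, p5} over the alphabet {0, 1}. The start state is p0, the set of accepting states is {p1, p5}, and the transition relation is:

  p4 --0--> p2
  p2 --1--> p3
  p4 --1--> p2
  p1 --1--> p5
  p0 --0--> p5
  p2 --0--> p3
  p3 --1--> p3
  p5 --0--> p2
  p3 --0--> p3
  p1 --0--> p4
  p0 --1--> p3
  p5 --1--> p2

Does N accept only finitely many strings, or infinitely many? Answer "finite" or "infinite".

The useful states (reachable from p0 and able to reach an accepting state) are {p0, p5}.
Restricted to these states the transition graph has no cycle, so every accepting path has bounded length and L is finite.

finite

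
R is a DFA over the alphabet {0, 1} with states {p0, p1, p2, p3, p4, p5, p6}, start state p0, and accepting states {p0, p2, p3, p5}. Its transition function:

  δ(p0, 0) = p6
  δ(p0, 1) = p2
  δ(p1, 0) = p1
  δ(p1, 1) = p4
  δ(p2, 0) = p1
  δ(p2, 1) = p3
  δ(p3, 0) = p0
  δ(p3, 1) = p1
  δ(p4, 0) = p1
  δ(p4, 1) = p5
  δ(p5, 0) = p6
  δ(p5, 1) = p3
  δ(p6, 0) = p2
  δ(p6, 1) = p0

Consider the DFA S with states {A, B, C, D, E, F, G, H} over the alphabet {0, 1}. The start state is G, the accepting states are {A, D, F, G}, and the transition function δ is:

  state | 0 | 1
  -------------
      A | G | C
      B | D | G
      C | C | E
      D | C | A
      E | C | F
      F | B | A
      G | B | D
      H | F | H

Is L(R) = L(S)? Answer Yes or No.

Yes

Exploring the product automaton R × S from the start pair (p0, G), following both machines on each input symbol, reaches 7 state pairs: (p0, G), (p6, B), (p2, D), (p1, C), (p3, A), (p4, E), (p5, F).
R accepts in {p0, p2, p3, p5} and S accepts in {A, D, F, G}. In every reachable pair the two components are either both accepting — (p0, G), (p2, D), (p3, A), (p5, F) — or both non-accepting, so no string is accepted by exactly one of the machines: L(R) \ L(S) and L(S) \ L(R) are both empty.
Hence every string is accepted by R iff it is accepted by S, and the two languages coincide.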